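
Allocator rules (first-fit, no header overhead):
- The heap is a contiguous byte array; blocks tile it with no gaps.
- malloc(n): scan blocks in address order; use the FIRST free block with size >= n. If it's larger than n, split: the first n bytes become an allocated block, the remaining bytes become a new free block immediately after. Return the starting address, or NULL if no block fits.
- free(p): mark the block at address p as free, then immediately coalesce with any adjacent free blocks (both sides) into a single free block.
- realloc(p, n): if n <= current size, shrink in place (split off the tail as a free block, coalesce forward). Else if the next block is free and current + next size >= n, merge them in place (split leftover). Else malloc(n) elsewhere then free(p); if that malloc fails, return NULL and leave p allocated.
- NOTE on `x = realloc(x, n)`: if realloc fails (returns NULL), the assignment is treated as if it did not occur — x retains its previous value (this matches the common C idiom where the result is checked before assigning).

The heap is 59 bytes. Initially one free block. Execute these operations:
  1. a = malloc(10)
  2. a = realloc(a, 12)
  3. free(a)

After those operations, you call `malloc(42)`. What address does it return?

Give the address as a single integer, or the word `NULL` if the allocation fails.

Answer: 0

Derivation:
Op 1: a = malloc(10) -> a = 0; heap: [0-9 ALLOC][10-58 FREE]
Op 2: a = realloc(a, 12) -> a = 0; heap: [0-11 ALLOC][12-58 FREE]
Op 3: free(a) -> (freed a); heap: [0-58 FREE]
malloc(42): first-fit scan over [0-58 FREE] -> 0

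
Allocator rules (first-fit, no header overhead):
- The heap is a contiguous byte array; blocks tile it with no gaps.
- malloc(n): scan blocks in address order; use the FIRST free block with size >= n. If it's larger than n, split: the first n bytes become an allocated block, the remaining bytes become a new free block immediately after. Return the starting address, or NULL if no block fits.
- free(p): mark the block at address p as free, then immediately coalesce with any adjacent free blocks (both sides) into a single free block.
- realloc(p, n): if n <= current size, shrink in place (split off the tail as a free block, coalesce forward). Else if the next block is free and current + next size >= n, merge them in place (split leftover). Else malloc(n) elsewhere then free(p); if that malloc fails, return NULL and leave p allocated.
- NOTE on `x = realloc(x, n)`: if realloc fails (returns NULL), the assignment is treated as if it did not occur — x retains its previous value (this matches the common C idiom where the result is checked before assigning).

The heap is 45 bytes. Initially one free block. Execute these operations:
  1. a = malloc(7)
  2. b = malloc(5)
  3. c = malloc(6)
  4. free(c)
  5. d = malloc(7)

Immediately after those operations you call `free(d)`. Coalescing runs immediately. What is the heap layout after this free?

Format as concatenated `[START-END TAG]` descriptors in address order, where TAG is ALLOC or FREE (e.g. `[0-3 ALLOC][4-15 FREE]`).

Answer: [0-6 ALLOC][7-11 ALLOC][12-44 FREE]

Derivation:
Op 1: a = malloc(7) -> a = 0; heap: [0-6 ALLOC][7-44 FREE]
Op 2: b = malloc(5) -> b = 7; heap: [0-6 ALLOC][7-11 ALLOC][12-44 FREE]
Op 3: c = malloc(6) -> c = 12; heap: [0-6 ALLOC][7-11 ALLOC][12-17 ALLOC][18-44 FREE]
Op 4: free(c) -> (freed c); heap: [0-6 ALLOC][7-11 ALLOC][12-44 FREE]
Op 5: d = malloc(7) -> d = 12; heap: [0-6 ALLOC][7-11 ALLOC][12-18 ALLOC][19-44 FREE]
free(d): d = 12 -> block [12-18 ALLOC]; mark free, coalesce with adjacent free neighbors -> [0-6 ALLOC][7-11 ALLOC][12-44 FREE]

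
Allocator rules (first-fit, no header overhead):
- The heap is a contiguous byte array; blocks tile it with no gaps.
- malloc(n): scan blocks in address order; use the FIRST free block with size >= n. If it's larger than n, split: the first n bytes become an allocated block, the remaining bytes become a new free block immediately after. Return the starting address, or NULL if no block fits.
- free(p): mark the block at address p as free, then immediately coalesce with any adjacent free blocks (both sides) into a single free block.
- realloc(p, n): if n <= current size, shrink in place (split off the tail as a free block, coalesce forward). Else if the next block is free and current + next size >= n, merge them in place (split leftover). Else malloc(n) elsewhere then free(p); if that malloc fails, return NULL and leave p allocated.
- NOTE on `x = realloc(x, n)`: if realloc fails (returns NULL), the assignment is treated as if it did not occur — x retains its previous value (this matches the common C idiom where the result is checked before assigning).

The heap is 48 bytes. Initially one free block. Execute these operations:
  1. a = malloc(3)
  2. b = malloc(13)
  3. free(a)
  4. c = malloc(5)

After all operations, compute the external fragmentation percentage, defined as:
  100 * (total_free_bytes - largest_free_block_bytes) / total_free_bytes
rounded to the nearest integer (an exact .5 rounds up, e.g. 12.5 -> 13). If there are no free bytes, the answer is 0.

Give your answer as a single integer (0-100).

Op 1: a = malloc(3) -> a = 0; heap: [0-2 ALLOC][3-47 FREE]
Op 2: b = malloc(13) -> b = 3; heap: [0-2 ALLOC][3-15 ALLOC][16-47 FREE]
Op 3: free(a) -> (freed a); heap: [0-2 FREE][3-15 ALLOC][16-47 FREE]
Op 4: c = malloc(5) -> c = 16; heap: [0-2 FREE][3-15 ALLOC][16-20 ALLOC][21-47 FREE]
Free blocks: [3 27] total_free=30 largest=27 -> 100*(30-27)/30 = 300/30 = 10

Answer: 10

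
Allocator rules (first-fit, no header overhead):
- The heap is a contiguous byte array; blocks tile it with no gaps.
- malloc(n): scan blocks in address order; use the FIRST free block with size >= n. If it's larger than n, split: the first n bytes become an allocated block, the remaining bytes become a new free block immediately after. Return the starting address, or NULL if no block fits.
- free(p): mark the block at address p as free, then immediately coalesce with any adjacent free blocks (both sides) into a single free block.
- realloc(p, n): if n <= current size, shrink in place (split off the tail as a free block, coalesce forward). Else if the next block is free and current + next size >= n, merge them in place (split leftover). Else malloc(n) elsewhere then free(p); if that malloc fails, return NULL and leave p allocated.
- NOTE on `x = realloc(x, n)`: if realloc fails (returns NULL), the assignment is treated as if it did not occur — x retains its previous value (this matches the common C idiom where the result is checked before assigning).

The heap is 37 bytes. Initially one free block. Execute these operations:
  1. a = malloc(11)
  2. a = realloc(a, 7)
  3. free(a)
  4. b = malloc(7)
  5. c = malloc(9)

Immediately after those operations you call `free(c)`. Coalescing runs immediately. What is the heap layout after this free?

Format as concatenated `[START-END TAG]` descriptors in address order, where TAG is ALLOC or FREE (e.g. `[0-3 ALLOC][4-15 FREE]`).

Op 1: a = malloc(11) -> a = 0; heap: [0-10 ALLOC][11-36 FREE]
Op 2: a = realloc(a, 7) -> a = 0; heap: [0-6 ALLOC][7-36 FREE]
Op 3: free(a) -> (freed a); heap: [0-36 FREE]
Op 4: b = malloc(7) -> b = 0; heap: [0-6 ALLOC][7-36 FREE]
Op 5: c = malloc(9) -> c = 7; heap: [0-6 ALLOC][7-15 ALLOC][16-36 FREE]
free(c): c = 7 -> block [7-15 ALLOC]; mark free, coalesce with adjacent free neighbors -> [0-6 ALLOC][7-36 FREE]

Answer: [0-6 ALLOC][7-36 FREE]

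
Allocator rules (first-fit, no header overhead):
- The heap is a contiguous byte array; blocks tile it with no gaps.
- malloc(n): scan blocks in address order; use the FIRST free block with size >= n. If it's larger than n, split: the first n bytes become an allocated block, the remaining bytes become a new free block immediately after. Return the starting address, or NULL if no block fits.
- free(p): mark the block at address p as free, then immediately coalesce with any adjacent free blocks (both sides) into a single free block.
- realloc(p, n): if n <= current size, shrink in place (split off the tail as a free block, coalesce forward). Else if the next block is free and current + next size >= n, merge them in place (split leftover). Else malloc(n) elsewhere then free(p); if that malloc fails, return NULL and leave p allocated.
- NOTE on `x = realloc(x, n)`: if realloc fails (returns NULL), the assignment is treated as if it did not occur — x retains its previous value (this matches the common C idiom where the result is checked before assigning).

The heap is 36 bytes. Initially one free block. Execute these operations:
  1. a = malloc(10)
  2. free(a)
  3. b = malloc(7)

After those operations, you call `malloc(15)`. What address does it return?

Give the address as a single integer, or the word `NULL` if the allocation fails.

Answer: 7

Derivation:
Op 1: a = malloc(10) -> a = 0; heap: [0-9 ALLOC][10-35 FREE]
Op 2: free(a) -> (freed a); heap: [0-35 FREE]
Op 3: b = malloc(7) -> b = 0; heap: [0-6 ALLOC][7-35 FREE]
malloc(15): first-fit scan over [0-6 ALLOC][7-35 FREE] -> 7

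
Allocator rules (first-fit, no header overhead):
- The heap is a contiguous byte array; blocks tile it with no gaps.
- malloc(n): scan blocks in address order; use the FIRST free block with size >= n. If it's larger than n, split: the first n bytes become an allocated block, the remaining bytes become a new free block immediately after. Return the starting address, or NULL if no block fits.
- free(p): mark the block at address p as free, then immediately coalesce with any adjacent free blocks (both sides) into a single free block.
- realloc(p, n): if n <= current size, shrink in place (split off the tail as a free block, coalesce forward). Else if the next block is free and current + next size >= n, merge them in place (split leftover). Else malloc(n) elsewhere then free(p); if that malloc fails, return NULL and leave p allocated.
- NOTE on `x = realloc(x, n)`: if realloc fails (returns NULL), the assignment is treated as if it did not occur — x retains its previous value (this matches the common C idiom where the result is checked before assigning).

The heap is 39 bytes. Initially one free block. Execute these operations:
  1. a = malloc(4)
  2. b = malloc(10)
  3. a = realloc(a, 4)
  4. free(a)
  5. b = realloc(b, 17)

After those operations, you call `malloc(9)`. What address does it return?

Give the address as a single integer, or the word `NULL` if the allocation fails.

Answer: 21

Derivation:
Op 1: a = malloc(4) -> a = 0; heap: [0-3 ALLOC][4-38 FREE]
Op 2: b = malloc(10) -> b = 4; heap: [0-3 ALLOC][4-13 ALLOC][14-38 FREE]
Op 3: a = realloc(a, 4) -> a = 0; heap: [0-3 ALLOC][4-13 ALLOC][14-38 FREE]
Op 4: free(a) -> (freed a); heap: [0-3 FREE][4-13 ALLOC][14-38 FREE]
Op 5: b = realloc(b, 17) -> b = 4; heap: [0-3 FREE][4-20 ALLOC][21-38 FREE]
malloc(9): first-fit scan over [0-3 FREE][4-20 ALLOC][21-38 FREE] -> 21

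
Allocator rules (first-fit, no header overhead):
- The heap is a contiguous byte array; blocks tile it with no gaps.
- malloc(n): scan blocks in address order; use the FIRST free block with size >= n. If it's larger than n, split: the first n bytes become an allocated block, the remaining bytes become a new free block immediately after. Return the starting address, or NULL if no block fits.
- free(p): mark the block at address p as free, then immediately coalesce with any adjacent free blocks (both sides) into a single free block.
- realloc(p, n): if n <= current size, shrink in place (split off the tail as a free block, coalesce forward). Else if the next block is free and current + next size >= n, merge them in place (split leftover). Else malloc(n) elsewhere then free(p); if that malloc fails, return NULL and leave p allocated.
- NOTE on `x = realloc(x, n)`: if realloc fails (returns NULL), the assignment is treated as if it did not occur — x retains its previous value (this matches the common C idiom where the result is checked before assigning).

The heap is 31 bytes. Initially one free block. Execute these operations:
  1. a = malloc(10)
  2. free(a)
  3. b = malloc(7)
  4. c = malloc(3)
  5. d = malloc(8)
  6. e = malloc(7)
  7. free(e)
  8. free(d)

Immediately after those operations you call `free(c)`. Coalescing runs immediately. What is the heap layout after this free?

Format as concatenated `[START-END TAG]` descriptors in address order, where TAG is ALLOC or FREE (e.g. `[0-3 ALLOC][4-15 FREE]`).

Op 1: a = malloc(10) -> a = 0; heap: [0-9 ALLOC][10-30 FREE]
Op 2: free(a) -> (freed a); heap: [0-30 FREE]
Op 3: b = malloc(7) -> b = 0; heap: [0-6 ALLOC][7-30 FREE]
Op 4: c = malloc(3) -> c = 7; heap: [0-6 ALLOC][7-9 ALLOC][10-30 FREE]
Op 5: d = malloc(8) -> d = 10; heap: [0-6 ALLOC][7-9 ALLOC][10-17 ALLOC][18-30 FREE]
Op 6: e = malloc(7) -> e = 18; heap: [0-6 ALLOC][7-9 ALLOC][10-17 ALLOC][18-24 ALLOC][25-30 FREE]
Op 7: free(e) -> (freed e); heap: [0-6 ALLOC][7-9 ALLOC][10-17 ALLOC][18-30 FREE]
Op 8: free(d) -> (freed d); heap: [0-6 ALLOC][7-9 ALLOC][10-30 FREE]
free(c): c = 7 -> block [7-9 ALLOC]; mark free, coalesce with adjacent free neighbors -> [0-6 ALLOC][7-30 FREE]

Answer: [0-6 ALLOC][7-30 FREE]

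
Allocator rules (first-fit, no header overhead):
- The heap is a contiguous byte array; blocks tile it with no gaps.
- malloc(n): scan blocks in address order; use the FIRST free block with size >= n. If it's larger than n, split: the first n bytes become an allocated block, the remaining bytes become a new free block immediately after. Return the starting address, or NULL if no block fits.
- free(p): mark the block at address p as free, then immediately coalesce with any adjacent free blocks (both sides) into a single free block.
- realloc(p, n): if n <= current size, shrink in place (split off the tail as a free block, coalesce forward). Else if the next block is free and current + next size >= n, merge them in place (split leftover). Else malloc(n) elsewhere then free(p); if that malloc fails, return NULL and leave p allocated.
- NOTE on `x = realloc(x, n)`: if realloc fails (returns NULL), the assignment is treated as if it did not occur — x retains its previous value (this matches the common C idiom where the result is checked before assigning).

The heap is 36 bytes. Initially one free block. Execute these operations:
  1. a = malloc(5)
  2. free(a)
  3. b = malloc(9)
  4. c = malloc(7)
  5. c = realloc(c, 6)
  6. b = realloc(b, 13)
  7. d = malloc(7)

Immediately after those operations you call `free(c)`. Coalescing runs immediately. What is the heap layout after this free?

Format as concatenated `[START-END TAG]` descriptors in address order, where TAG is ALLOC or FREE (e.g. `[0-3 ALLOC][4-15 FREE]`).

Op 1: a = malloc(5) -> a = 0; heap: [0-4 ALLOC][5-35 FREE]
Op 2: free(a) -> (freed a); heap: [0-35 FREE]
Op 3: b = malloc(9) -> b = 0; heap: [0-8 ALLOC][9-35 FREE]
Op 4: c = malloc(7) -> c = 9; heap: [0-8 ALLOC][9-15 ALLOC][16-35 FREE]
Op 5: c = realloc(c, 6) -> c = 9; heap: [0-8 ALLOC][9-14 ALLOC][15-35 FREE]
Op 6: b = realloc(b, 13) -> b = 15; heap: [0-8 FREE][9-14 ALLOC][15-27 ALLOC][28-35 FREE]
Op 7: d = malloc(7) -> d = 0; heap: [0-6 ALLOC][7-8 FREE][9-14 ALLOC][15-27 ALLOC][28-35 FREE]
free(c): c = 9 -> block [9-14 ALLOC]; mark free, coalesce with adjacent free neighbors -> [0-6 ALLOC][7-14 FREE][15-27 ALLOC][28-35 FREE]

Answer: [0-6 ALLOC][7-14 FREE][15-27 ALLOC][28-35 FREE]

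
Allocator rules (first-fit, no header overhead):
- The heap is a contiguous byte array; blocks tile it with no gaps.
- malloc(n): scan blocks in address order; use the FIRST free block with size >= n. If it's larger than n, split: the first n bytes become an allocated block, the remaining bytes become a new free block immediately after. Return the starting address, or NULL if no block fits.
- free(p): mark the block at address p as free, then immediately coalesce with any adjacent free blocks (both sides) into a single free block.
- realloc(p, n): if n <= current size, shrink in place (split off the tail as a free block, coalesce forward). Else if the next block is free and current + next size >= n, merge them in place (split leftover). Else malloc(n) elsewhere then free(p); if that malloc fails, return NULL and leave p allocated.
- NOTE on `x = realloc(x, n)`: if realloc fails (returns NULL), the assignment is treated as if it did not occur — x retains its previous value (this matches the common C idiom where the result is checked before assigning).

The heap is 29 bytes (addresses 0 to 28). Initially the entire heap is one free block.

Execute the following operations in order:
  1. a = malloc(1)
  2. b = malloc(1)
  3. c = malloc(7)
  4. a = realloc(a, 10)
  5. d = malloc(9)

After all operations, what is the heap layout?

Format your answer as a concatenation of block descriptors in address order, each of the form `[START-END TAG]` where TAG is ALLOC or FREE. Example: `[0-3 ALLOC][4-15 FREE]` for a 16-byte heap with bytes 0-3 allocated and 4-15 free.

Answer: [0-0 FREE][1-1 ALLOC][2-8 ALLOC][9-18 ALLOC][19-27 ALLOC][28-28 FREE]

Derivation:
Op 1: a = malloc(1) -> a = 0; heap: [0-0 ALLOC][1-28 FREE]
Op 2: b = malloc(1) -> b = 1; heap: [0-0 ALLOC][1-1 ALLOC][2-28 FREE]
Op 3: c = malloc(7) -> c = 2; heap: [0-0 ALLOC][1-1 ALLOC][2-8 ALLOC][9-28 FREE]
Op 4: a = realloc(a, 10) -> a = 9; heap: [0-0 FREE][1-1 ALLOC][2-8 ALLOC][9-18 ALLOC][19-28 FREE]
Op 5: d = malloc(9) -> d = 19; heap: [0-0 FREE][1-1 ALLOC][2-8 ALLOC][9-18 ALLOC][19-27 ALLOC][28-28 FREE]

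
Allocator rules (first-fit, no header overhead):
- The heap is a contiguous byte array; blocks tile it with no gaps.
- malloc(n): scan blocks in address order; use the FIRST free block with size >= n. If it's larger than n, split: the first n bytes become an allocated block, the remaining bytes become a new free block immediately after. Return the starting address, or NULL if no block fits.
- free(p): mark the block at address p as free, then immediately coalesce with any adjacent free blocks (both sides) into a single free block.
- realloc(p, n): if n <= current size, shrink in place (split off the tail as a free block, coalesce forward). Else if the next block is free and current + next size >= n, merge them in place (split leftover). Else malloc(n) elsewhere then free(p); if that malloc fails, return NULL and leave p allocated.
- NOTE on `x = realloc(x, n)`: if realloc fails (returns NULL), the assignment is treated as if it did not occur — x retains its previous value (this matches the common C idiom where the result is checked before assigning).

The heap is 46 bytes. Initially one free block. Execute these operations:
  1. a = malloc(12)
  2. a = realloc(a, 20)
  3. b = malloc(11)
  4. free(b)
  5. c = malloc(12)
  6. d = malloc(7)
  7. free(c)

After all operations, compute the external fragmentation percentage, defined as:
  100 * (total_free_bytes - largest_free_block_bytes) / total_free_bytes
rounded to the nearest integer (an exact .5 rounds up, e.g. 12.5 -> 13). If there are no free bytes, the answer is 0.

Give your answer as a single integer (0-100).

Op 1: a = malloc(12) -> a = 0; heap: [0-11 ALLOC][12-45 FREE]
Op 2: a = realloc(a, 20) -> a = 0; heap: [0-19 ALLOC][20-45 FREE]
Op 3: b = malloc(11) -> b = 20; heap: [0-19 ALLOC][20-30 ALLOC][31-45 FREE]
Op 4: free(b) -> (freed b); heap: [0-19 ALLOC][20-45 FREE]
Op 5: c = malloc(12) -> c = 20; heap: [0-19 ALLOC][20-31 ALLOC][32-45 FREE]
Op 6: d = malloc(7) -> d = 32; heap: [0-19 ALLOC][20-31 ALLOC][32-38 ALLOC][39-45 FREE]
Op 7: free(c) -> (freed c); heap: [0-19 ALLOC][20-31 FREE][32-38 ALLOC][39-45 FREE]
Free blocks: [12 7] total_free=19 largest=12 -> 100*(19-12)/19 = 700/19 ≈ 36.842 -> rounds to 37

Answer: 37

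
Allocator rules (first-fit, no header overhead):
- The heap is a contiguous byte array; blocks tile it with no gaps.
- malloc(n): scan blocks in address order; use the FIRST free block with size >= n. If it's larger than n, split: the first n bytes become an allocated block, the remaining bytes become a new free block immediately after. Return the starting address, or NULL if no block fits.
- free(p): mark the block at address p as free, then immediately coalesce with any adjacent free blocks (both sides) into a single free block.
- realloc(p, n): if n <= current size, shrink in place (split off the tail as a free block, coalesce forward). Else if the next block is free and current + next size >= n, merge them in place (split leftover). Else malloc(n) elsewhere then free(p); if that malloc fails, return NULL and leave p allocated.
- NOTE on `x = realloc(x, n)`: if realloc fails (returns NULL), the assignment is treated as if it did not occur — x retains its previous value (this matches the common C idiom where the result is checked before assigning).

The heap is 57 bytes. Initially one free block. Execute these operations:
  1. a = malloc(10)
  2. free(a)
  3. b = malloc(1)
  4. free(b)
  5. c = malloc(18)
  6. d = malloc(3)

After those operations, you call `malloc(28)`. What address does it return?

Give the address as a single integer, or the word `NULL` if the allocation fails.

Op 1: a = malloc(10) -> a = 0; heap: [0-9 ALLOC][10-56 FREE]
Op 2: free(a) -> (freed a); heap: [0-56 FREE]
Op 3: b = malloc(1) -> b = 0; heap: [0-0 ALLOC][1-56 FREE]
Op 4: free(b) -> (freed b); heap: [0-56 FREE]
Op 5: c = malloc(18) -> c = 0; heap: [0-17 ALLOC][18-56 FREE]
Op 6: d = malloc(3) -> d = 18; heap: [0-17 ALLOC][18-20 ALLOC][21-56 FREE]
malloc(28): first-fit scan over [0-17 ALLOC][18-20 ALLOC][21-56 FREE] -> 21

Answer: 21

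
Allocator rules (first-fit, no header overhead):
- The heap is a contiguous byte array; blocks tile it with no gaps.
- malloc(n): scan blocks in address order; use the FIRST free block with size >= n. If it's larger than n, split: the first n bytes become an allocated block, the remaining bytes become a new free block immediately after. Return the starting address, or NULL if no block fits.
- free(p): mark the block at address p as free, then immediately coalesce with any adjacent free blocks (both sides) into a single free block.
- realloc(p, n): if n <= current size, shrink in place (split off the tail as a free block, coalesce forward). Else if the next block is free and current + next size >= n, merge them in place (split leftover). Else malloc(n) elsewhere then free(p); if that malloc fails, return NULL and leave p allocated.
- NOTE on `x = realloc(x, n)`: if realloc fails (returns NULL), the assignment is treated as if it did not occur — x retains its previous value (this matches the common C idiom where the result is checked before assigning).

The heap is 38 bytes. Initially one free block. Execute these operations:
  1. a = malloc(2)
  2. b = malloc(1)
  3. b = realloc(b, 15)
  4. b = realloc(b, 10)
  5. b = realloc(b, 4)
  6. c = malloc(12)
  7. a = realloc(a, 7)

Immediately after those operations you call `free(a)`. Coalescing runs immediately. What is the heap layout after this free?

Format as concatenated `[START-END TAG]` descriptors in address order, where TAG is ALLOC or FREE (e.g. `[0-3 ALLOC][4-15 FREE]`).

Answer: [0-1 FREE][2-5 ALLOC][6-17 ALLOC][18-37 FREE]

Derivation:
Op 1: a = malloc(2) -> a = 0; heap: [0-1 ALLOC][2-37 FREE]
Op 2: b = malloc(1) -> b = 2; heap: [0-1 ALLOC][2-2 ALLOC][3-37 FREE]
Op 3: b = realloc(b, 15) -> b = 2; heap: [0-1 ALLOC][2-16 ALLOC][17-37 FREE]
Op 4: b = realloc(b, 10) -> b = 2; heap: [0-1 ALLOC][2-11 ALLOC][12-37 FREE]
Op 5: b = realloc(b, 4) -> b = 2; heap: [0-1 ALLOC][2-5 ALLOC][6-37 FREE]
Op 6: c = malloc(12) -> c = 6; heap: [0-1 ALLOC][2-5 ALLOC][6-17 ALLOC][18-37 FREE]
Op 7: a = realloc(a, 7) -> a = 18; heap: [0-1 FREE][2-5 ALLOC][6-17 ALLOC][18-24 ALLOC][25-37 FREE]
free(a): a = 18 -> block [18-24 ALLOC]; mark free, coalesce with adjacent free neighbors -> [0-1 FREE][2-5 ALLOC][6-17 ALLOC][18-37 FREE]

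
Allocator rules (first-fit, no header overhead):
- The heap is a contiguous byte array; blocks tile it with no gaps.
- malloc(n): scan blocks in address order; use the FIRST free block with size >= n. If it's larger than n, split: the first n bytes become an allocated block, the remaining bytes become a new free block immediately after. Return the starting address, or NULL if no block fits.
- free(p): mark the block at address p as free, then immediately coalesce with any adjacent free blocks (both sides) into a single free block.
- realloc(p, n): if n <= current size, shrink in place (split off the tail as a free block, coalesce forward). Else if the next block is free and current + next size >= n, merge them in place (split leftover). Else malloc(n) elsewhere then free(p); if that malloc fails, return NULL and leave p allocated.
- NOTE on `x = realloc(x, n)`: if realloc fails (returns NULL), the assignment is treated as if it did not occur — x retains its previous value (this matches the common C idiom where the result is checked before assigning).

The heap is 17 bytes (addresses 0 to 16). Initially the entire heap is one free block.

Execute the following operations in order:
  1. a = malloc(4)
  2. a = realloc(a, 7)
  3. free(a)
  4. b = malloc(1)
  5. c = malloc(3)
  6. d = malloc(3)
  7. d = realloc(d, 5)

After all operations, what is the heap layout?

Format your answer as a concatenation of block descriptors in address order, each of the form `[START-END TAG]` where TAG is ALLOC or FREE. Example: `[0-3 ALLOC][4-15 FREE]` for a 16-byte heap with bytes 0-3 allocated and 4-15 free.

Answer: [0-0 ALLOC][1-3 ALLOC][4-8 ALLOC][9-16 FREE]

Derivation:
Op 1: a = malloc(4) -> a = 0; heap: [0-3 ALLOC][4-16 FREE]
Op 2: a = realloc(a, 7) -> a = 0; heap: [0-6 ALLOC][7-16 FREE]
Op 3: free(a) -> (freed a); heap: [0-16 FREE]
Op 4: b = malloc(1) -> b = 0; heap: [0-0 ALLOC][1-16 FREE]
Op 5: c = malloc(3) -> c = 1; heap: [0-0 ALLOC][1-3 ALLOC][4-16 FREE]
Op 6: d = malloc(3) -> d = 4; heap: [0-0 ALLOC][1-3 ALLOC][4-6 ALLOC][7-16 FREE]
Op 7: d = realloc(d, 5) -> d = 4; heap: [0-0 ALLOC][1-3 ALLOC][4-8 ALLOC][9-16 FREE]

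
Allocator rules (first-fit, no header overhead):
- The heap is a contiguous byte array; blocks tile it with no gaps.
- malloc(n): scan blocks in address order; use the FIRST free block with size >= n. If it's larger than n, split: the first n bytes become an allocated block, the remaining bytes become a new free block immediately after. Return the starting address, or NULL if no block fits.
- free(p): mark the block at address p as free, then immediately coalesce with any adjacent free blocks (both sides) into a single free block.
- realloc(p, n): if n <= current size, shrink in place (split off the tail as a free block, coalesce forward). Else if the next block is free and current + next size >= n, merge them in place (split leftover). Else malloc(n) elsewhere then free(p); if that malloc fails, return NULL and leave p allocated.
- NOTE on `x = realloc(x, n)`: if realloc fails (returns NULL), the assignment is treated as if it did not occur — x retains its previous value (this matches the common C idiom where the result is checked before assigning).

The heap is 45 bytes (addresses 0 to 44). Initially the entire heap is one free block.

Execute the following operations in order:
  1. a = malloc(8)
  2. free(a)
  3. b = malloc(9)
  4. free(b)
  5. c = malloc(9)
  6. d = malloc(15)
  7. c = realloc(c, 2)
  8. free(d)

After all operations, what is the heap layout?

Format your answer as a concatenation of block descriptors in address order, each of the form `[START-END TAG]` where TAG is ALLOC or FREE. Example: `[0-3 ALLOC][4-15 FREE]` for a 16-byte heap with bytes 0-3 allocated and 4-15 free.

Op 1: a = malloc(8) -> a = 0; heap: [0-7 ALLOC][8-44 FREE]
Op 2: free(a) -> (freed a); heap: [0-44 FREE]
Op 3: b = malloc(9) -> b = 0; heap: [0-8 ALLOC][9-44 FREE]
Op 4: free(b) -> (freed b); heap: [0-44 FREE]
Op 5: c = malloc(9) -> c = 0; heap: [0-8 ALLOC][9-44 FREE]
Op 6: d = malloc(15) -> d = 9; heap: [0-8 ALLOC][9-23 ALLOC][24-44 FREE]
Op 7: c = realloc(c, 2) -> c = 0; heap: [0-1 ALLOC][2-8 FREE][9-23 ALLOC][24-44 FREE]
Op 8: free(d) -> (freed d); heap: [0-1 ALLOC][2-44 FREE]

Answer: [0-1 ALLOC][2-44 FREE]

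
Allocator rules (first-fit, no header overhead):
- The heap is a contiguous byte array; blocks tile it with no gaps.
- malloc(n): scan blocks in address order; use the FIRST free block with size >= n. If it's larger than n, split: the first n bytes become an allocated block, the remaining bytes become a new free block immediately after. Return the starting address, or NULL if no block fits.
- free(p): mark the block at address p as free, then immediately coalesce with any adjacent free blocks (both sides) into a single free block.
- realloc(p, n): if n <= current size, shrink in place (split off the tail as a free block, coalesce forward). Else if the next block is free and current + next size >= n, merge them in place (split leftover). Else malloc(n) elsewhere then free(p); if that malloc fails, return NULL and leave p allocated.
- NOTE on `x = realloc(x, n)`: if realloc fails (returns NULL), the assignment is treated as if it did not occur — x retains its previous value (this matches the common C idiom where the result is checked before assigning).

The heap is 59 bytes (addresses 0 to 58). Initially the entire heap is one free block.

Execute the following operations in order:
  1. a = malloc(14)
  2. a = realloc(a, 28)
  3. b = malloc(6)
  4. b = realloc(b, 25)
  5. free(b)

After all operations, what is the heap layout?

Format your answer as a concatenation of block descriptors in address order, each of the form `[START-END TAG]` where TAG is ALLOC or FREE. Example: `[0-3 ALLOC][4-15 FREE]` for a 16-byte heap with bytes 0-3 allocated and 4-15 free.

Answer: [0-27 ALLOC][28-58 FREE]

Derivation:
Op 1: a = malloc(14) -> a = 0; heap: [0-13 ALLOC][14-58 FREE]
Op 2: a = realloc(a, 28) -> a = 0; heap: [0-27 ALLOC][28-58 FREE]
Op 3: b = malloc(6) -> b = 28; heap: [0-27 ALLOC][28-33 ALLOC][34-58 FREE]
Op 4: b = realloc(b, 25) -> b = 28; heap: [0-27 ALLOC][28-52 ALLOC][53-58 FREE]
Op 5: free(b) -> (freed b); heap: [0-27 ALLOC][28-58 FREE]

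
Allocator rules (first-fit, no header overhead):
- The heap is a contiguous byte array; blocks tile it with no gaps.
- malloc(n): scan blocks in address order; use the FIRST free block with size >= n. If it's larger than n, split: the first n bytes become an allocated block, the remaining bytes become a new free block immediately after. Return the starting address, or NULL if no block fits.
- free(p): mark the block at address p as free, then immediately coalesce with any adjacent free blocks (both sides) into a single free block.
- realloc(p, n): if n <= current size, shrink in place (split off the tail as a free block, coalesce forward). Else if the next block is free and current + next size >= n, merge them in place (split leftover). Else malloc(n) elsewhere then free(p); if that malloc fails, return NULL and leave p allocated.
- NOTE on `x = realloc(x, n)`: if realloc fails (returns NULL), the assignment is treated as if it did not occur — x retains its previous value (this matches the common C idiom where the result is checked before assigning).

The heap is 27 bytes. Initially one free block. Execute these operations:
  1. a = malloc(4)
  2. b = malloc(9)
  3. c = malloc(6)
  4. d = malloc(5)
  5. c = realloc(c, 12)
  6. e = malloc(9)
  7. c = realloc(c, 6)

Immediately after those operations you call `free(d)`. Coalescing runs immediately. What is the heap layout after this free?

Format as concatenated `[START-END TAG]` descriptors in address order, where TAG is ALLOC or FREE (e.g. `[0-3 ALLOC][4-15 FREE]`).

Answer: [0-3 ALLOC][4-12 ALLOC][13-18 ALLOC][19-26 FREE]

Derivation:
Op 1: a = malloc(4) -> a = 0; heap: [0-3 ALLOC][4-26 FREE]
Op 2: b = malloc(9) -> b = 4; heap: [0-3 ALLOC][4-12 ALLOC][13-26 FREE]
Op 3: c = malloc(6) -> c = 13; heap: [0-3 ALLOC][4-12 ALLOC][13-18 ALLOC][19-26 FREE]
Op 4: d = malloc(5) -> d = 19; heap: [0-3 ALLOC][4-12 ALLOC][13-18 ALLOC][19-23 ALLOC][24-26 FREE]
Op 5: c = realloc(c, 12) -> NULL (c unchanged); heap: [0-3 ALLOC][4-12 ALLOC][13-18 ALLOC][19-23 ALLOC][24-26 FREE]
Op 6: e = malloc(9) -> e = NULL; heap: [0-3 ALLOC][4-12 ALLOC][13-18 ALLOC][19-23 ALLOC][24-26 FREE]
Op 7: c = realloc(c, 6) -> c = 13; heap: [0-3 ALLOC][4-12 ALLOC][13-18 ALLOC][19-23 ALLOC][24-26 FREE]
free(d): d = 19 -> block [19-23 ALLOC]; mark free, coalesce with adjacent free neighbors -> [0-3 ALLOC][4-12 ALLOC][13-18 ALLOC][19-26 FREE]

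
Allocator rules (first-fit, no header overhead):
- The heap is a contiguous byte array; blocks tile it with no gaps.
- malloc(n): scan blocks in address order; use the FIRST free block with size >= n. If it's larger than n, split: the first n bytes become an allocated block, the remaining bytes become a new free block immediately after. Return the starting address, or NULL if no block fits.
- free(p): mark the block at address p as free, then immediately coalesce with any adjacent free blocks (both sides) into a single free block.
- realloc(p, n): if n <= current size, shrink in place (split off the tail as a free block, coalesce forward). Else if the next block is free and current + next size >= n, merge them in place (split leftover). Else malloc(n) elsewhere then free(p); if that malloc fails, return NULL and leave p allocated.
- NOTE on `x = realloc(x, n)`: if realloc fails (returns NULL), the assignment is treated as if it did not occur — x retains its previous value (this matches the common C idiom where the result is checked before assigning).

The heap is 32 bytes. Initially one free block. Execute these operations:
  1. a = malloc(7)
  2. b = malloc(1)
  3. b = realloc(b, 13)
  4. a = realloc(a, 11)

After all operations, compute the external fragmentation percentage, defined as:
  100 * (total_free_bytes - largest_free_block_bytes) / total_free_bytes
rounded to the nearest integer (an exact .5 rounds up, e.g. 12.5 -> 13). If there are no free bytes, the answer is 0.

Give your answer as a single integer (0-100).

Op 1: a = malloc(7) -> a = 0; heap: [0-6 ALLOC][7-31 FREE]
Op 2: b = malloc(1) -> b = 7; heap: [0-6 ALLOC][7-7 ALLOC][8-31 FREE]
Op 3: b = realloc(b, 13) -> b = 7; heap: [0-6 ALLOC][7-19 ALLOC][20-31 FREE]
Op 4: a = realloc(a, 11) -> a = 20; heap: [0-6 FREE][7-19 ALLOC][20-30 ALLOC][31-31 FREE]
Free blocks: [7 1] total_free=8 largest=7 -> 100*(8-7)/8 = 100/8 = 12.5 -> rounds to 13

Answer: 13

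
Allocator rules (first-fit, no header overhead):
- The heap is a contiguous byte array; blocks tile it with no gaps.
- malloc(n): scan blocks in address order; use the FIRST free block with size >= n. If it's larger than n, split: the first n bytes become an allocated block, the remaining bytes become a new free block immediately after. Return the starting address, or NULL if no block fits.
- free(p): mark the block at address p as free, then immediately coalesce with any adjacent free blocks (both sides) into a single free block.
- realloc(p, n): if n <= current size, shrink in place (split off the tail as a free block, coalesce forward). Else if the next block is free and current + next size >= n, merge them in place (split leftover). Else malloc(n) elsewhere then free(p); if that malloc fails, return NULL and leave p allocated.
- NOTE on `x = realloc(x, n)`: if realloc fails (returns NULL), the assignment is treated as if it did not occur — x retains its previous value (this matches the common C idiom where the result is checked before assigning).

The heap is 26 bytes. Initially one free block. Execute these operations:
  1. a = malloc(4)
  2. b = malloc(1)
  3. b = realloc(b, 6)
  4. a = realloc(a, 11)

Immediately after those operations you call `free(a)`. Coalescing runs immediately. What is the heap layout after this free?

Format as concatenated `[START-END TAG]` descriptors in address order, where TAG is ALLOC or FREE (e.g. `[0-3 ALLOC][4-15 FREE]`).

Answer: [0-3 FREE][4-9 ALLOC][10-25 FREE]

Derivation:
Op 1: a = malloc(4) -> a = 0; heap: [0-3 ALLOC][4-25 FREE]
Op 2: b = malloc(1) -> b = 4; heap: [0-3 ALLOC][4-4 ALLOC][5-25 FREE]
Op 3: b = realloc(b, 6) -> b = 4; heap: [0-3 ALLOC][4-9 ALLOC][10-25 FREE]
Op 4: a = realloc(a, 11) -> a = 10; heap: [0-3 FREE][4-9 ALLOC][10-20 ALLOC][21-25 FREE]
free(a): a = 10 -> block [10-20 ALLOC]; mark free, coalesce with adjacent free neighbors -> [0-3 FREE][4-9 ALLOC][10-25 FREE]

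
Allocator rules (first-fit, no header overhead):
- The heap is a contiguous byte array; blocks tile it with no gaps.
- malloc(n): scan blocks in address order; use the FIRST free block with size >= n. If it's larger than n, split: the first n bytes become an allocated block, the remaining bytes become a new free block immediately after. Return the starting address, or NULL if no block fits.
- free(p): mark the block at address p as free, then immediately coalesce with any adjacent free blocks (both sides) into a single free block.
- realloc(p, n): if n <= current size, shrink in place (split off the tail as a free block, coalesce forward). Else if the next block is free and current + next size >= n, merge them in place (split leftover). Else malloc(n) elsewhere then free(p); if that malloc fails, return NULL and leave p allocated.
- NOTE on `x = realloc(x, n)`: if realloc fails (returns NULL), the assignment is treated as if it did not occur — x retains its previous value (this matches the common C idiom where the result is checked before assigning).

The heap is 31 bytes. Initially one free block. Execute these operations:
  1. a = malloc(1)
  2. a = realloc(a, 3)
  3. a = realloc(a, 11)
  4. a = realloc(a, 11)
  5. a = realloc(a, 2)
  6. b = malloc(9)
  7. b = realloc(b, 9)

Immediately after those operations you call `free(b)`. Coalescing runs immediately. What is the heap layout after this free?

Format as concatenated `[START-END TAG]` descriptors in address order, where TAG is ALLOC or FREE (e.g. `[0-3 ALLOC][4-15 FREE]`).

Op 1: a = malloc(1) -> a = 0; heap: [0-0 ALLOC][1-30 FREE]
Op 2: a = realloc(a, 3) -> a = 0; heap: [0-2 ALLOC][3-30 FREE]
Op 3: a = realloc(a, 11) -> a = 0; heap: [0-10 ALLOC][11-30 FREE]
Op 4: a = realloc(a, 11) -> a = 0; heap: [0-10 ALLOC][11-30 FREE]
Op 5: a = realloc(a, 2) -> a = 0; heap: [0-1 ALLOC][2-30 FREE]
Op 6: b = malloc(9) -> b = 2; heap: [0-1 ALLOC][2-10 ALLOC][11-30 FREE]
Op 7: b = realloc(b, 9) -> b = 2; heap: [0-1 ALLOC][2-10 ALLOC][11-30 FREE]
free(b): b = 2 -> block [2-10 ALLOC]; mark free, coalesce with adjacent free neighbors -> [0-1 ALLOC][2-30 FREE]

Answer: [0-1 ALLOC][2-30 FREE]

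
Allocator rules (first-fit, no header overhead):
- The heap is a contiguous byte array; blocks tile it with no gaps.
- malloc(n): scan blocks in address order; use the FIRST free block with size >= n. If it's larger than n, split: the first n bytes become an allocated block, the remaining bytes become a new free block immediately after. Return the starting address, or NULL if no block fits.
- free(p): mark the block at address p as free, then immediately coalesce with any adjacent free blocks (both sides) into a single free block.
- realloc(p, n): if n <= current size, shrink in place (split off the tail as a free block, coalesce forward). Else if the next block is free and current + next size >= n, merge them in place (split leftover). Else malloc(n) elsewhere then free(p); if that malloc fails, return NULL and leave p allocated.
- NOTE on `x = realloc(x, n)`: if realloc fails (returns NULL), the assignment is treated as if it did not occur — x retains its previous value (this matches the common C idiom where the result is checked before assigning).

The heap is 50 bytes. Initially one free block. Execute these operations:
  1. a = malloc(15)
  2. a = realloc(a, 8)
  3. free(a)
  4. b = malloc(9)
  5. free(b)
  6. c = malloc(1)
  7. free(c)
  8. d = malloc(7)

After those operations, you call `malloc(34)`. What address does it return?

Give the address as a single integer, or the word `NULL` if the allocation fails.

Answer: 7

Derivation:
Op 1: a = malloc(15) -> a = 0; heap: [0-14 ALLOC][15-49 FREE]
Op 2: a = realloc(a, 8) -> a = 0; heap: [0-7 ALLOC][8-49 FREE]
Op 3: free(a) -> (freed a); heap: [0-49 FREE]
Op 4: b = malloc(9) -> b = 0; heap: [0-8 ALLOC][9-49 FREE]
Op 5: free(b) -> (freed b); heap: [0-49 FREE]
Op 6: c = malloc(1) -> c = 0; heap: [0-0 ALLOC][1-49 FREE]
Op 7: free(c) -> (freed c); heap: [0-49 FREE]
Op 8: d = malloc(7) -> d = 0; heap: [0-6 ALLOC][7-49 FREE]
malloc(34): first-fit scan over [0-6 ALLOC][7-49 FREE] -> 7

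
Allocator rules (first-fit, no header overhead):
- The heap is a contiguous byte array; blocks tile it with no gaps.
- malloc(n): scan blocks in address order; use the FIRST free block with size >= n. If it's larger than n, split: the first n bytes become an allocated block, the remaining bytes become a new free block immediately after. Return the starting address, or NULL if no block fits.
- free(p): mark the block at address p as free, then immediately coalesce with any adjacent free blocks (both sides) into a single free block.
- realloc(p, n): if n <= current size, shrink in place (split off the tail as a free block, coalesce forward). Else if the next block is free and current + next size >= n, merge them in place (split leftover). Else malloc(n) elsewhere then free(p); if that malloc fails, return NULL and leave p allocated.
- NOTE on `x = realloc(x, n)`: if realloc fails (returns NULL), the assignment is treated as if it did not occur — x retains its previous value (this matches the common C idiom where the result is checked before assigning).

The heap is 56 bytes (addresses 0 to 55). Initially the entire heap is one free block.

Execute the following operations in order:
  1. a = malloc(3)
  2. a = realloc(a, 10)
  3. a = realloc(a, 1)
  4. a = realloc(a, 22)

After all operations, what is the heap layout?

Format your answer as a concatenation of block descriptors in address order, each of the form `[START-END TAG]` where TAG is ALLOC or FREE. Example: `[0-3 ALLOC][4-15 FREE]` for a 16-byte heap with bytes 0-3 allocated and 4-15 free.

Op 1: a = malloc(3) -> a = 0; heap: [0-2 ALLOC][3-55 FREE]
Op 2: a = realloc(a, 10) -> a = 0; heap: [0-9 ALLOC][10-55 FREE]
Op 3: a = realloc(a, 1) -> a = 0; heap: [0-0 ALLOC][1-55 FREE]
Op 4: a = realloc(a, 22) -> a = 0; heap: [0-21 ALLOC][22-55 FREE]

Answer: [0-21 ALLOC][22-55 FREE]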